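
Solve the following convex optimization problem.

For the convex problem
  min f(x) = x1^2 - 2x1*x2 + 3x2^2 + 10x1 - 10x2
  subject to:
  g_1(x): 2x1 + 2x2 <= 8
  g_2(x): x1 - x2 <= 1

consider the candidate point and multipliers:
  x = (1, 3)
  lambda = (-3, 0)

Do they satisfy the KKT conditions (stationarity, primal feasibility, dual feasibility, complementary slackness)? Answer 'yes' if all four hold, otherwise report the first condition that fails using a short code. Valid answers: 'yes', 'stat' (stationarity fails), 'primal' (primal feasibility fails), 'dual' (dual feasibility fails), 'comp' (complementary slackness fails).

Gradient of f: grad f(x) = Q x + c = (6, 6)
Constraint values g_i(x) = a_i^T x - b_i:
  g_1((1, 3)) = 0
  g_2((1, 3)) = -3
Stationarity residual: grad f(x) + sum_i lambda_i a_i = (0, 0)
  -> stationarity OK
Primal feasibility (all g_i <= 0): OK
Dual feasibility (all lambda_i >= 0): FAILS
Complementary slackness (lambda_i * g_i(x) = 0 for all i): OK

Verdict: the first failing condition is dual_feasibility -> dual.

dual


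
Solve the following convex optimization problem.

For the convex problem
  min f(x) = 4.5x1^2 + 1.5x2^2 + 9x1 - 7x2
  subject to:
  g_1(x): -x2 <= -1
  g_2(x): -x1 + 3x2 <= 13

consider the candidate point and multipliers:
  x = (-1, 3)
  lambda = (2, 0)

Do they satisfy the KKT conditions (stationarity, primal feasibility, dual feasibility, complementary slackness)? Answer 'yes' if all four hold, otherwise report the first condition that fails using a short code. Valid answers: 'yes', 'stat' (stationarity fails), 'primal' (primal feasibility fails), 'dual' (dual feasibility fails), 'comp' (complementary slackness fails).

Gradient of f: grad f(x) = Q x + c = (0, 2)
Constraint values g_i(x) = a_i^T x - b_i:
  g_1((-1, 3)) = -2
  g_2((-1, 3)) = -3
Stationarity residual: grad f(x) + sum_i lambda_i a_i = (0, 0)
  -> stationarity OK
Primal feasibility (all g_i <= 0): OK
Dual feasibility (all lambda_i >= 0): OK
Complementary slackness (lambda_i * g_i(x) = 0 for all i): FAILS

Verdict: the first failing condition is complementary_slackness -> comp.

comp


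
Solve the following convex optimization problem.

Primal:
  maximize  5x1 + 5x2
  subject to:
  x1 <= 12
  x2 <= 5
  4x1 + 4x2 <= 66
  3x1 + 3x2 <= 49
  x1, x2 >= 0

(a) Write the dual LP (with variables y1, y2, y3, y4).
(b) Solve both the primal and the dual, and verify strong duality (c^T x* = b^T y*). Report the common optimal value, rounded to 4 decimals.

The standard primal-dual pair for 'max c^T x s.t. A x <= b, x >= 0' is:
  Dual:  min b^T y  s.t.  A^T y >= c,  y >= 0.

So the dual LP is:
  minimize  12y1 + 5y2 + 66y3 + 49y4
  subject to:
    y1 + 4y3 + 3y4 >= 5
    y2 + 4y3 + 3y4 >= 5
    y1, y2, y3, y4 >= 0

Solving the primal: x* = (11.3333, 5).
  primal value c^T x* = 81.6667.
Solving the dual: y* = (0, 0, 0, 1.6667).
  dual value b^T y* = 81.6667.
Strong duality: c^T x* = b^T y*. Confirmed.

81.6667


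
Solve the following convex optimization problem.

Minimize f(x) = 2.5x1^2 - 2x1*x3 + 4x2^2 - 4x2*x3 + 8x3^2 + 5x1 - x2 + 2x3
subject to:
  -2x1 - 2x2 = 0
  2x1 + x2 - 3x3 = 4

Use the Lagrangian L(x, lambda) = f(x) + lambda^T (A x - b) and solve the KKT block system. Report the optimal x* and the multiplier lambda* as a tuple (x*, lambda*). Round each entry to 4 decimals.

Form the Lagrangian:
  L(x, lambda) = (1/2) x^T Q x + c^T x + lambda^T (A x - b)
Stationarity (grad_x L = 0): Q x + c + A^T lambda = 0.
Primal feasibility: A x = b.

This gives the KKT block system:
  [ Q   A^T ] [ x     ]   [-c ]
  [ A    0  ] [ lambda ] = [ b ]

Solving the linear system:
  x*      = (0.1931, -0.1931, -1.269)
  lambda* = (-1.7207, -5.9724)
  f(x*)   = 11.2552

x* = (0.1931, -0.1931, -1.269), lambda* = (-1.7207, -5.9724)


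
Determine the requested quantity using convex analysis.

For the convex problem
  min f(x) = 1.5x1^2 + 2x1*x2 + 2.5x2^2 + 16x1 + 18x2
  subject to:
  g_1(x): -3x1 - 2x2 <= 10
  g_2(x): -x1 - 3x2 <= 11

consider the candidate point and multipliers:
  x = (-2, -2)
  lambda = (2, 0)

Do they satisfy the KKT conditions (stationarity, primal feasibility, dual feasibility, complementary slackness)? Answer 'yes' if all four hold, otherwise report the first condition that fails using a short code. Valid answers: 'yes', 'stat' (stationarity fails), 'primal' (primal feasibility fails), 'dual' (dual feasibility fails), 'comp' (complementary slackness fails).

Gradient of f: grad f(x) = Q x + c = (6, 4)
Constraint values g_i(x) = a_i^T x - b_i:
  g_1((-2, -2)) = 0
  g_2((-2, -2)) = -3
Stationarity residual: grad f(x) + sum_i lambda_i a_i = (0, 0)
  -> stationarity OK
Primal feasibility (all g_i <= 0): OK
Dual feasibility (all lambda_i >= 0): OK
Complementary slackness (lambda_i * g_i(x) = 0 for all i): OK

Verdict: yes, KKT holds.

yes


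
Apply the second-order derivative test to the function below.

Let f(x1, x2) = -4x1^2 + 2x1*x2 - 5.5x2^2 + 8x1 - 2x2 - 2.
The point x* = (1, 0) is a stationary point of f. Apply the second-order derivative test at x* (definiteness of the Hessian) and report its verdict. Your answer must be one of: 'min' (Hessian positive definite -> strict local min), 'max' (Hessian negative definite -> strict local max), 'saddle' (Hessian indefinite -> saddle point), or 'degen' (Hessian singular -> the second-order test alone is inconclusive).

Compute the Hessian H = grad^2 f:
  H = [[-8, 2], [2, -11]]
Verify stationarity: grad f(x*) = H x* + g = (0, 0).
Eigenvalues of H: -12, -7.
Both eigenvalues < 0, so H is negative definite -> x* is a strict local max.

max


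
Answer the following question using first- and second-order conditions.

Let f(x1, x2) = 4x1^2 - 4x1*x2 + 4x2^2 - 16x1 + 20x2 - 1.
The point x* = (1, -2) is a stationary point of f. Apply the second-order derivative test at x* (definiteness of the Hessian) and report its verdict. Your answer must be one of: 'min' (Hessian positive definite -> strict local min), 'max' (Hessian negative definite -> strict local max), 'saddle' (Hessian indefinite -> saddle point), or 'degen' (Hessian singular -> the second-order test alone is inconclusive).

Compute the Hessian H = grad^2 f:
  H = [[8, -4], [-4, 8]]
Verify stationarity: grad f(x*) = H x* + g = (0, 0).
Eigenvalues of H: 4, 12.
Both eigenvalues > 0, so H is positive definite -> x* is a strict local min.

min


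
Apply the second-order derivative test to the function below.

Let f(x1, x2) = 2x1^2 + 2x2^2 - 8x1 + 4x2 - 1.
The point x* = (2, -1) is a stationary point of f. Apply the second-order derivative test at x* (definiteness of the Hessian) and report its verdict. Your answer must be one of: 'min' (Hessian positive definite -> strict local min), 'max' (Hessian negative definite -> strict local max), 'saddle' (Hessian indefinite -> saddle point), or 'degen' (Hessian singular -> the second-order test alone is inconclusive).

Compute the Hessian H = grad^2 f:
  H = [[4, 0], [0, 4]]
Verify stationarity: grad f(x*) = H x* + g = (0, 0).
Eigenvalues of H: 4, 4.
Both eigenvalues > 0, so H is positive definite -> x* is a strict local min.

min


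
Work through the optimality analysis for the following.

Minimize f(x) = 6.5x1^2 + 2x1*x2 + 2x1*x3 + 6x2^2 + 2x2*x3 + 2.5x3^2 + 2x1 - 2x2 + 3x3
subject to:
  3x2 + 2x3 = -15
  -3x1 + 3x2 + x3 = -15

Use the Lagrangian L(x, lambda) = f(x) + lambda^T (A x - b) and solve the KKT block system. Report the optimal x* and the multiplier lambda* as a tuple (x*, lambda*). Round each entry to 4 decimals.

Form the Lagrangian:
  L(x, lambda) = (1/2) x^T Q x + c^T x + lambda^T (A x - b)
Stationarity (grad_x L = 0): Q x + c + A^T lambda = 0.
Primal feasibility: A x = b.

This gives the KKT block system:
  [ Q   A^T ] [ x     ]   [-c ]
  [ A    0  ] [ lambda ] = [ b ]

Solving the linear system:
  x*      = (1.4231, -2.1538, -4.2692)
  lambda* = (8.6282, 2.5513)
  f(x*)   = 81.0192

x* = (1.4231, -2.1538, -4.2692), lambda* = (8.6282, 2.5513)


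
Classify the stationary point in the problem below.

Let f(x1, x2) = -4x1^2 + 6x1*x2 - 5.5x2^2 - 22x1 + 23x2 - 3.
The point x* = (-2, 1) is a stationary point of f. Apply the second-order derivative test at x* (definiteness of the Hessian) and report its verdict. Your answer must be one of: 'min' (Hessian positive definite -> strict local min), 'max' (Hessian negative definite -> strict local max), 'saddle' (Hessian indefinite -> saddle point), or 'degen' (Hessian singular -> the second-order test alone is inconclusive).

Compute the Hessian H = grad^2 f:
  H = [[-8, 6], [6, -11]]
Verify stationarity: grad f(x*) = H x* + g = (0, 0).
Eigenvalues of H: -15.6847, -3.3153.
Both eigenvalues < 0, so H is negative definite -> x* is a strict local max.

max


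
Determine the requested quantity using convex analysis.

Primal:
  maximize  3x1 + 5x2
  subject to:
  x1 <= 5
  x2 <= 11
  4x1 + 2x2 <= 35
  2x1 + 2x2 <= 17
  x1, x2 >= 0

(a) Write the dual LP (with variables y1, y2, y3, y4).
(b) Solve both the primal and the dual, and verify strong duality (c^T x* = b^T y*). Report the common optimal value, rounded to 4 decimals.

The standard primal-dual pair for 'max c^T x s.t. A x <= b, x >= 0' is:
  Dual:  min b^T y  s.t.  A^T y >= c,  y >= 0.

So the dual LP is:
  minimize  5y1 + 11y2 + 35y3 + 17y4
  subject to:
    y1 + 4y3 + 2y4 >= 3
    y2 + 2y3 + 2y4 >= 5
    y1, y2, y3, y4 >= 0

Solving the primal: x* = (0, 8.5).
  primal value c^T x* = 42.5.
Solving the dual: y* = (0, 0, 0, 2.5).
  dual value b^T y* = 42.5.
Strong duality: c^T x* = b^T y*. Confirmed.

42.5


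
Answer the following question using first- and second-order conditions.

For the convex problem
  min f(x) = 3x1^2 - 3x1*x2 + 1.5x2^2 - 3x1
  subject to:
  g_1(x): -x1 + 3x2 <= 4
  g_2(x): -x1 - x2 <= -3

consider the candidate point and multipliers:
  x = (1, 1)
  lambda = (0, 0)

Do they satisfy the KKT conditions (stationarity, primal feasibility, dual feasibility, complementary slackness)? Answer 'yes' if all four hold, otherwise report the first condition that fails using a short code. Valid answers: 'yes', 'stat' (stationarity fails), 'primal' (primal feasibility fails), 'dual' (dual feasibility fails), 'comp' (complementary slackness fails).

Gradient of f: grad f(x) = Q x + c = (0, 0)
Constraint values g_i(x) = a_i^T x - b_i:
  g_1((1, 1)) = -2
  g_2((1, 1)) = 1
Stationarity residual: grad f(x) + sum_i lambda_i a_i = (0, 0)
  -> stationarity OK
Primal feasibility (all g_i <= 0): FAILS
Dual feasibility (all lambda_i >= 0): OK
Complementary slackness (lambda_i * g_i(x) = 0 for all i): OK

Verdict: the first failing condition is primal_feasibility -> primal.

primal


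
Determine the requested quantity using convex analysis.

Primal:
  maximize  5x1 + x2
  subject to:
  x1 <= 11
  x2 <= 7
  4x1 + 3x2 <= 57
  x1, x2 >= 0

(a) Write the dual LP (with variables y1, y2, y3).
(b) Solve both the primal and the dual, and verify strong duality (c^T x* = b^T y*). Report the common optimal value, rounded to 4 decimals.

The standard primal-dual pair for 'max c^T x s.t. A x <= b, x >= 0' is:
  Dual:  min b^T y  s.t.  A^T y >= c,  y >= 0.

So the dual LP is:
  minimize  11y1 + 7y2 + 57y3
  subject to:
    y1 + 4y3 >= 5
    y2 + 3y3 >= 1
    y1, y2, y3 >= 0

Solving the primal: x* = (11, 4.3333).
  primal value c^T x* = 59.3333.
Solving the dual: y* = (3.6667, 0, 0.3333).
  dual value b^T y* = 59.3333.
Strong duality: c^T x* = b^T y*. Confirmed.

59.3333


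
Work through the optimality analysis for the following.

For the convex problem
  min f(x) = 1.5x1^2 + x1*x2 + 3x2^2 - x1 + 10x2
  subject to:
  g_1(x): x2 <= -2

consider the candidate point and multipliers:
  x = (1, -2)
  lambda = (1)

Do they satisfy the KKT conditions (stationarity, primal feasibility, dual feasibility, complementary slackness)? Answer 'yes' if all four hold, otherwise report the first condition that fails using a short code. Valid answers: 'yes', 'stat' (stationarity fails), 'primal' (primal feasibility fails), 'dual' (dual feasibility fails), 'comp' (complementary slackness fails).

Gradient of f: grad f(x) = Q x + c = (0, -1)
Constraint values g_i(x) = a_i^T x - b_i:
  g_1((1, -2)) = 0
Stationarity residual: grad f(x) + sum_i lambda_i a_i = (0, 0)
  -> stationarity OK
Primal feasibility (all g_i <= 0): OK
Dual feasibility (all lambda_i >= 0): OK
Complementary slackness (lambda_i * g_i(x) = 0 for all i): OK

Verdict: yes, KKT holds.

yes


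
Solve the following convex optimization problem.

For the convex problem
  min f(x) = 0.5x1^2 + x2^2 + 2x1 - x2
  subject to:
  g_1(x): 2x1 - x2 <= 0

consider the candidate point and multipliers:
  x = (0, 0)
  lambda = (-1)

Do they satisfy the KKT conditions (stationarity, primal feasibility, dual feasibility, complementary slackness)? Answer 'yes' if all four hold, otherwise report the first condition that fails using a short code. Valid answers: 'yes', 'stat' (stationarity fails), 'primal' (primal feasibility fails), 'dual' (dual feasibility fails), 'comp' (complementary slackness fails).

Gradient of f: grad f(x) = Q x + c = (2, -1)
Constraint values g_i(x) = a_i^T x - b_i:
  g_1((0, 0)) = 0
Stationarity residual: grad f(x) + sum_i lambda_i a_i = (0, 0)
  -> stationarity OK
Primal feasibility (all g_i <= 0): OK
Dual feasibility (all lambda_i >= 0): FAILS
Complementary slackness (lambda_i * g_i(x) = 0 for all i): OK

Verdict: the first failing condition is dual_feasibility -> dual.

dual


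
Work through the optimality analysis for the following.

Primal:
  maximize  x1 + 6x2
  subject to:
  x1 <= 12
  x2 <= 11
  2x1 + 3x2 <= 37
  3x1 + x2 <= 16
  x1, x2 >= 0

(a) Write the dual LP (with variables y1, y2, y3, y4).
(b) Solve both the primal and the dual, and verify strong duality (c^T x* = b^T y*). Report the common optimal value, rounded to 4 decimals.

The standard primal-dual pair for 'max c^T x s.t. A x <= b, x >= 0' is:
  Dual:  min b^T y  s.t.  A^T y >= c,  y >= 0.

So the dual LP is:
  minimize  12y1 + 11y2 + 37y3 + 16y4
  subject to:
    y1 + 2y3 + 3y4 >= 1
    y2 + 3y3 + y4 >= 6
    y1, y2, y3, y4 >= 0

Solving the primal: x* = (1.6667, 11).
  primal value c^T x* = 67.6667.
Solving the dual: y* = (0, 5.6667, 0, 0.3333).
  dual value b^T y* = 67.6667.
Strong duality: c^T x* = b^T y*. Confirmed.

67.6667


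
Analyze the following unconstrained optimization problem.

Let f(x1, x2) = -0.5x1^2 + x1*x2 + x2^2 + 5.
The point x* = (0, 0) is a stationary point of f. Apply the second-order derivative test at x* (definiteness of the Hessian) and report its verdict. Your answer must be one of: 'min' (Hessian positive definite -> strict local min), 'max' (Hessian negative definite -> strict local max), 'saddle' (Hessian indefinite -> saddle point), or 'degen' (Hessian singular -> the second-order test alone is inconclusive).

Compute the Hessian H = grad^2 f:
  H = [[-1, 1], [1, 2]]
Verify stationarity: grad f(x*) = H x* + g = (0, 0).
Eigenvalues of H: -1.3028, 2.3028.
Eigenvalues have mixed signs, so H is indefinite -> x* is a saddle point.

saddle


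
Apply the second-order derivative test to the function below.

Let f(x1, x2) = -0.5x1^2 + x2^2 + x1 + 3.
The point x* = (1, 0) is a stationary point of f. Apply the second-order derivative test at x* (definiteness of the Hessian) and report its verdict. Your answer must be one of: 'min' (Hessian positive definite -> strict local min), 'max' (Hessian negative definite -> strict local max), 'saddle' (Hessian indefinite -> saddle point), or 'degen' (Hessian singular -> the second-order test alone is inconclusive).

Compute the Hessian H = grad^2 f:
  H = [[-1, 0], [0, 2]]
Verify stationarity: grad f(x*) = H x* + g = (0, 0).
Eigenvalues of H: -1, 2.
Eigenvalues have mixed signs, so H is indefinite -> x* is a saddle point.

saddle


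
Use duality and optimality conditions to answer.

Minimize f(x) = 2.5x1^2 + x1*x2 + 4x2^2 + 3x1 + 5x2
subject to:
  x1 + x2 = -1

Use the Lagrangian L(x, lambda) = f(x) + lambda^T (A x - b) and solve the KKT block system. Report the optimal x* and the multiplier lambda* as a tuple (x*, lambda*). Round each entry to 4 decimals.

Form the Lagrangian:
  L(x, lambda) = (1/2) x^T Q x + c^T x + lambda^T (A x - b)
Stationarity (grad_x L = 0): Q x + c + A^T lambda = 0.
Primal feasibility: A x = b.

This gives the KKT block system:
  [ Q   A^T ] [ x     ]   [-c ]
  [ A    0  ] [ lambda ] = [ b ]

Solving the linear system:
  x*      = (-0.4545, -0.5455)
  lambda* = (-0.1818)
  f(x*)   = -2.1364

x* = (-0.4545, -0.5455), lambda* = (-0.1818)


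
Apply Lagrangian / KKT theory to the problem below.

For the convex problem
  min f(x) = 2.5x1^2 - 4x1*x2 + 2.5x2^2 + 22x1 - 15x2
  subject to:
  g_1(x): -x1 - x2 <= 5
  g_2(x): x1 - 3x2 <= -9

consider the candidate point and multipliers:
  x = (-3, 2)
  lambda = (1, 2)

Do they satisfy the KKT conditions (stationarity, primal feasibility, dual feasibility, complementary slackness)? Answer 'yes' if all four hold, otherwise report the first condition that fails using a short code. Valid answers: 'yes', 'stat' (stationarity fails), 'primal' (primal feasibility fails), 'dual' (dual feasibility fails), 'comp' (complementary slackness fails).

Gradient of f: grad f(x) = Q x + c = (-1, 7)
Constraint values g_i(x) = a_i^T x - b_i:
  g_1((-3, 2)) = -4
  g_2((-3, 2)) = 0
Stationarity residual: grad f(x) + sum_i lambda_i a_i = (0, 0)
  -> stationarity OK
Primal feasibility (all g_i <= 0): OK
Dual feasibility (all lambda_i >= 0): OK
Complementary slackness (lambda_i * g_i(x) = 0 for all i): FAILS

Verdict: the first failing condition is complementary_slackness -> comp.

comp


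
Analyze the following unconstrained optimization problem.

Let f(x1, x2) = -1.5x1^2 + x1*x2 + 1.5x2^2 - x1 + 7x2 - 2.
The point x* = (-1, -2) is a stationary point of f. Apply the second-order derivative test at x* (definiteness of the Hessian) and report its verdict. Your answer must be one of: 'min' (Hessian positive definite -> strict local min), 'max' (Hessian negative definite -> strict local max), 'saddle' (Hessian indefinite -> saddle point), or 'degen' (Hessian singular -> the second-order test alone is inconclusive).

Compute the Hessian H = grad^2 f:
  H = [[-3, 1], [1, 3]]
Verify stationarity: grad f(x*) = H x* + g = (0, 0).
Eigenvalues of H: -3.1623, 3.1623.
Eigenvalues have mixed signs, so H is indefinite -> x* is a saddle point.

saddle


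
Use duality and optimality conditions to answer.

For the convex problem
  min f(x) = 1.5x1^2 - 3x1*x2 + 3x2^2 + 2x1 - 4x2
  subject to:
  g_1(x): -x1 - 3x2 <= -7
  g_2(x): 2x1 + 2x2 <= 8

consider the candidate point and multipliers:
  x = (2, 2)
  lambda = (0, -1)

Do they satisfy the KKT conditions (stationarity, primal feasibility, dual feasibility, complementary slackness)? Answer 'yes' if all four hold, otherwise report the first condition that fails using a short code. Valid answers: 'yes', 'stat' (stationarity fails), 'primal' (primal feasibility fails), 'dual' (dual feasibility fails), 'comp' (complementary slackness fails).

Gradient of f: grad f(x) = Q x + c = (2, 2)
Constraint values g_i(x) = a_i^T x - b_i:
  g_1((2, 2)) = -1
  g_2((2, 2)) = 0
Stationarity residual: grad f(x) + sum_i lambda_i a_i = (0, 0)
  -> stationarity OK
Primal feasibility (all g_i <= 0): OK
Dual feasibility (all lambda_i >= 0): FAILS
Complementary slackness (lambda_i * g_i(x) = 0 for all i): OK

Verdict: the first failing condition is dual_feasibility -> dual.

dual


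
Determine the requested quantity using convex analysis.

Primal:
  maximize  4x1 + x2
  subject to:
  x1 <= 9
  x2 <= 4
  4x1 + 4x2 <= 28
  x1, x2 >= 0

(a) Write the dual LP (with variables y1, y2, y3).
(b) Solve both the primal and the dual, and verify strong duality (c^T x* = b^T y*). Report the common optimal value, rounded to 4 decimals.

The standard primal-dual pair for 'max c^T x s.t. A x <= b, x >= 0' is:
  Dual:  min b^T y  s.t.  A^T y >= c,  y >= 0.

So the dual LP is:
  minimize  9y1 + 4y2 + 28y3
  subject to:
    y1 + 4y3 >= 4
    y2 + 4y3 >= 1
    y1, y2, y3 >= 0

Solving the primal: x* = (7, 0).
  primal value c^T x* = 28.
Solving the dual: y* = (0, 0, 1).
  dual value b^T y* = 28.
Strong duality: c^T x* = b^T y*. Confirmed.

28


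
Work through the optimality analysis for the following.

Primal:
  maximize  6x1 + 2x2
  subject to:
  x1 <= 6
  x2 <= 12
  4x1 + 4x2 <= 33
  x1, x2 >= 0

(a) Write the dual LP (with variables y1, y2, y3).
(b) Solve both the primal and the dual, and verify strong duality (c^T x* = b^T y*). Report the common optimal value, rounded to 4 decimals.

The standard primal-dual pair for 'max c^T x s.t. A x <= b, x >= 0' is:
  Dual:  min b^T y  s.t.  A^T y >= c,  y >= 0.

So the dual LP is:
  minimize  6y1 + 12y2 + 33y3
  subject to:
    y1 + 4y3 >= 6
    y2 + 4y3 >= 2
    y1, y2, y3 >= 0

Solving the primal: x* = (6, 2.25).
  primal value c^T x* = 40.5.
Solving the dual: y* = (4, 0, 0.5).
  dual value b^T y* = 40.5.
Strong duality: c^T x* = b^T y*. Confirmed.

40.5


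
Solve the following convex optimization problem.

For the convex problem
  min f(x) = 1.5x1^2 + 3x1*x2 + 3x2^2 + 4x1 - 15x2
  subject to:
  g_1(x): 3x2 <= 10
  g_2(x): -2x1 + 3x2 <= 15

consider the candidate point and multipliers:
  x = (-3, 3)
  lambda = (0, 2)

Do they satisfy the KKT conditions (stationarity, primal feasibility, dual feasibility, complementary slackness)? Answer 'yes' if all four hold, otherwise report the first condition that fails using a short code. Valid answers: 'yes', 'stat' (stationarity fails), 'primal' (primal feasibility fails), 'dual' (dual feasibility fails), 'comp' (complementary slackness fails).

Gradient of f: grad f(x) = Q x + c = (4, -6)
Constraint values g_i(x) = a_i^T x - b_i:
  g_1((-3, 3)) = -1
  g_2((-3, 3)) = 0
Stationarity residual: grad f(x) + sum_i lambda_i a_i = (0, 0)
  -> stationarity OK
Primal feasibility (all g_i <= 0): OK
Dual feasibility (all lambda_i >= 0): OK
Complementary slackness (lambda_i * g_i(x) = 0 for all i): OK

Verdict: yes, KKT holds.

yes


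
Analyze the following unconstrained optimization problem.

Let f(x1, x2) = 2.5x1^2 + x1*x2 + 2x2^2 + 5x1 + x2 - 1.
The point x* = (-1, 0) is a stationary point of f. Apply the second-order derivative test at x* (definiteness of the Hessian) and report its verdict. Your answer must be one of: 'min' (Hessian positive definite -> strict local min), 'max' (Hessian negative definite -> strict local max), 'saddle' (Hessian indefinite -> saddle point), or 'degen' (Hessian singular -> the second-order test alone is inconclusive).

Compute the Hessian H = grad^2 f:
  H = [[5, 1], [1, 4]]
Verify stationarity: grad f(x*) = H x* + g = (0, 0).
Eigenvalues of H: 3.382, 5.618.
Both eigenvalues > 0, so H is positive definite -> x* is a strict local min.

min


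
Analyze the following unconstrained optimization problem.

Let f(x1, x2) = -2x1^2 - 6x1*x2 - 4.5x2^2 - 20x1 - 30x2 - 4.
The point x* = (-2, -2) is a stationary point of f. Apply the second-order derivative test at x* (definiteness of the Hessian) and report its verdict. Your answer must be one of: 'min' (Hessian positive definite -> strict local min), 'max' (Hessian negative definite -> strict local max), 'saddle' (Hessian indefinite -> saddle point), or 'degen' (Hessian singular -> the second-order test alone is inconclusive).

Compute the Hessian H = grad^2 f:
  H = [[-4, -6], [-6, -9]]
Verify stationarity: grad f(x*) = H x* + g = (0, 0).
Eigenvalues of H: -13, 0.
H has a zero eigenvalue (singular; negative semidefinite but not definite), so H is neither positive definite, negative definite, nor indefinite. The second-order test alone is inconclusive -> degen.
(Indeed, f is constant along the null direction of H through x*, so x* is not a strict local extremum.)

degen


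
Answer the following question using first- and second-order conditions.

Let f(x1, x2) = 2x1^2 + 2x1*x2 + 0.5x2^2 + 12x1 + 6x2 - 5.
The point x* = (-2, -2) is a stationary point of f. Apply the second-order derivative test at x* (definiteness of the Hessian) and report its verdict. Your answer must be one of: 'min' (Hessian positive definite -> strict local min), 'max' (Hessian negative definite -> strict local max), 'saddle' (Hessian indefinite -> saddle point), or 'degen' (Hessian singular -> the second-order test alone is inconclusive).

Compute the Hessian H = grad^2 f:
  H = [[4, 2], [2, 1]]
Verify stationarity: grad f(x*) = H x* + g = (0, 0).
Eigenvalues of H: 0, 5.
H has a zero eigenvalue (singular; positive semidefinite but not definite), so H is neither positive definite, negative definite, nor indefinite. The second-order test alone is inconclusive -> degen.
(Indeed, f is constant along the null direction of H through x*, so x* is not a strict local extremum.)

degen


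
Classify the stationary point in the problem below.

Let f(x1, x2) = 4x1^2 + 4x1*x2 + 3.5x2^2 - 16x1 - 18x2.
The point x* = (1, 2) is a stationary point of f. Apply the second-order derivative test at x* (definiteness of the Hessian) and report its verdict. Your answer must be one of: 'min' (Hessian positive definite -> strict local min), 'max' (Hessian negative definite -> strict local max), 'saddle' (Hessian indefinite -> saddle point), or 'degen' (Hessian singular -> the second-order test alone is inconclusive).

Compute the Hessian H = grad^2 f:
  H = [[8, 4], [4, 7]]
Verify stationarity: grad f(x*) = H x* + g = (0, 0).
Eigenvalues of H: 3.4689, 11.5311.
Both eigenvalues > 0, so H is positive definite -> x* is a strict local min.

min


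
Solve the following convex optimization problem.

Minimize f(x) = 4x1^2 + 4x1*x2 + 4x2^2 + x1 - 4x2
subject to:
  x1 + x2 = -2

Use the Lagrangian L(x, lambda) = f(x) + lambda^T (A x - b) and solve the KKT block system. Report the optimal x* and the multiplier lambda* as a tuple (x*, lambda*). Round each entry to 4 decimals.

Form the Lagrangian:
  L(x, lambda) = (1/2) x^T Q x + c^T x + lambda^T (A x - b)
Stationarity (grad_x L = 0): Q x + c + A^T lambda = 0.
Primal feasibility: A x = b.

This gives the KKT block system:
  [ Q   A^T ] [ x     ]   [-c ]
  [ A    0  ] [ lambda ] = [ b ]

Solving the linear system:
  x*      = (-1.625, -0.375)
  lambda* = (13.5)
  f(x*)   = 13.4375

x* = (-1.625, -0.375), lambda* = (13.5)


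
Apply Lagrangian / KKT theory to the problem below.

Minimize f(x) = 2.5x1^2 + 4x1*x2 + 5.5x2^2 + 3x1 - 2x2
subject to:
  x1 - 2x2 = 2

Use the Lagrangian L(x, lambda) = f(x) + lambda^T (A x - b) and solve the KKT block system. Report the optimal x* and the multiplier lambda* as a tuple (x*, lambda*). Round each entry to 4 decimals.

Form the Lagrangian:
  L(x, lambda) = (1/2) x^T Q x + c^T x + lambda^T (A x - b)
Stationarity (grad_x L = 0): Q x + c + A^T lambda = 0.
Primal feasibility: A x = b.

This gives the KKT block system:
  [ Q   A^T ] [ x     ]   [-c ]
  [ A    0  ] [ lambda ] = [ b ]

Solving the linear system:
  x*      = (0.6383, -0.6809)
  lambda* = (-3.4681)
  f(x*)   = 5.1064

x* = (0.6383, -0.6809), lambda* = (-3.4681)


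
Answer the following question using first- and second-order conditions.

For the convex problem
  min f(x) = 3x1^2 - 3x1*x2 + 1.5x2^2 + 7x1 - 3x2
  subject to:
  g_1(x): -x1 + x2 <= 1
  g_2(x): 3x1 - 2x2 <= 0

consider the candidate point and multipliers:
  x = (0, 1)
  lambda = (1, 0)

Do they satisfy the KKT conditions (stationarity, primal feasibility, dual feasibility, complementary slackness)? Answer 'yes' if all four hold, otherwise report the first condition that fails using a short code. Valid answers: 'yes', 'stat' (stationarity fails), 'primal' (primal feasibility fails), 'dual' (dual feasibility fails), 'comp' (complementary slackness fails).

Gradient of f: grad f(x) = Q x + c = (4, 0)
Constraint values g_i(x) = a_i^T x - b_i:
  g_1((0, 1)) = 0
  g_2((0, 1)) = -2
Stationarity residual: grad f(x) + sum_i lambda_i a_i = (3, 1)
  -> stationarity FAILS
Primal feasibility (all g_i <= 0): OK
Dual feasibility (all lambda_i >= 0): OK
Complementary slackness (lambda_i * g_i(x) = 0 for all i): OK

Verdict: the first failing condition is stationarity -> stat.

stat


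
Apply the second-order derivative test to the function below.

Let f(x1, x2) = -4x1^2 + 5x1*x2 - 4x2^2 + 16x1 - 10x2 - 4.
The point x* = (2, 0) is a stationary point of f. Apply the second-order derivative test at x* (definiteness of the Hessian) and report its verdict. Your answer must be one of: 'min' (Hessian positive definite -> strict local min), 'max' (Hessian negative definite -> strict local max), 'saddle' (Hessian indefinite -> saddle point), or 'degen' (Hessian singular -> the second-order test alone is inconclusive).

Compute the Hessian H = grad^2 f:
  H = [[-8, 5], [5, -8]]
Verify stationarity: grad f(x*) = H x* + g = (0, 0).
Eigenvalues of H: -13, -3.
Both eigenvalues < 0, so H is negative definite -> x* is a strict local max.

max


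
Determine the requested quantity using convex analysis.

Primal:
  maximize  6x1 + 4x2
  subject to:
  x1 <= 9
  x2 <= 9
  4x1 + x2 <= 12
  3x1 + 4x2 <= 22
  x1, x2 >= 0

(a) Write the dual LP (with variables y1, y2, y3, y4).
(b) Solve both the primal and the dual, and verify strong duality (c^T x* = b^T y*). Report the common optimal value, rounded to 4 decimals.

The standard primal-dual pair for 'max c^T x s.t. A x <= b, x >= 0' is:
  Dual:  min b^T y  s.t.  A^T y >= c,  y >= 0.

So the dual LP is:
  minimize  9y1 + 9y2 + 12y3 + 22y4
  subject to:
    y1 + 4y3 + 3y4 >= 6
    y2 + y3 + 4y4 >= 4
    y1, y2, y3, y4 >= 0

Solving the primal: x* = (2, 4).
  primal value c^T x* = 28.
Solving the dual: y* = (0, 0, 0.9231, 0.7692).
  dual value b^T y* = 28.
Strong duality: c^T x* = b^T y*. Confirmed.

28


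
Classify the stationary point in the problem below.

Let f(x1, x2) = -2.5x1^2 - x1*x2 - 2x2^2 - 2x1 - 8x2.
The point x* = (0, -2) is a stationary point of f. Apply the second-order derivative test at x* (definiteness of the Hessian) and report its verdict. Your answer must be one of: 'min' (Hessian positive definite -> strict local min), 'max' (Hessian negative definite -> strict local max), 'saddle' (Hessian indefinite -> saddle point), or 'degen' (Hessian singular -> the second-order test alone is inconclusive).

Compute the Hessian H = grad^2 f:
  H = [[-5, -1], [-1, -4]]
Verify stationarity: grad f(x*) = H x* + g = (0, 0).
Eigenvalues of H: -5.618, -3.382.
Both eigenvalues < 0, so H is negative definite -> x* is a strict local max.

max


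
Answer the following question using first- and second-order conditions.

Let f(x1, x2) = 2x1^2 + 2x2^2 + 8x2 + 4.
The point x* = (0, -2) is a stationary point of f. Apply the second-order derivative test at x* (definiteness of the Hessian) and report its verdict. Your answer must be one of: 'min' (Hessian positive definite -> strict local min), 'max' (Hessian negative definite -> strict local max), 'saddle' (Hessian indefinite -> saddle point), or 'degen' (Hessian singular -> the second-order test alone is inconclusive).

Compute the Hessian H = grad^2 f:
  H = [[4, 0], [0, 4]]
Verify stationarity: grad f(x*) = H x* + g = (0, 0).
Eigenvalues of H: 4, 4.
Both eigenvalues > 0, so H is positive definite -> x* is a strict local min.

min


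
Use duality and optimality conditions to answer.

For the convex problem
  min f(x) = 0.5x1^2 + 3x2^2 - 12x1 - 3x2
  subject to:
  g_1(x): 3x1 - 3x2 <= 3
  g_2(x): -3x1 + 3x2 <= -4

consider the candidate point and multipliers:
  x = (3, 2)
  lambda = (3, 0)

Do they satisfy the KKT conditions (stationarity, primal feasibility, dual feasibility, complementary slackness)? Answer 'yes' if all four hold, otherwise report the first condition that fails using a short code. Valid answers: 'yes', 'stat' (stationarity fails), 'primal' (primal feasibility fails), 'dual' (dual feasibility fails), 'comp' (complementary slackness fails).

Gradient of f: grad f(x) = Q x + c = (-9, 9)
Constraint values g_i(x) = a_i^T x - b_i:
  g_1((3, 2)) = 0
  g_2((3, 2)) = 1
Stationarity residual: grad f(x) + sum_i lambda_i a_i = (0, 0)
  -> stationarity OK
Primal feasibility (all g_i <= 0): FAILS
Dual feasibility (all lambda_i >= 0): OK
Complementary slackness (lambda_i * g_i(x) = 0 for all i): OK

Verdict: the first failing condition is primal_feasibility -> primal.

primal


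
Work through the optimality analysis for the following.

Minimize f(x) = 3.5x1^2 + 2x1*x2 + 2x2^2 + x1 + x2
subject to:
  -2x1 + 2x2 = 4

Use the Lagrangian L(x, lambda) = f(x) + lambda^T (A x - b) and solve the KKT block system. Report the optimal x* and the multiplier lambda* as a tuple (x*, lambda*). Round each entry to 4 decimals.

Form the Lagrangian:
  L(x, lambda) = (1/2) x^T Q x + c^T x + lambda^T (A x - b)
Stationarity (grad_x L = 0): Q x + c + A^T lambda = 0.
Primal feasibility: A x = b.

This gives the KKT block system:
  [ Q   A^T ] [ x     ]   [-c ]
  [ A    0  ] [ lambda ] = [ b ]

Solving the linear system:
  x*      = (-0.9333, 1.0667)
  lambda* = (-1.7)
  f(x*)   = 3.4667

x* = (-0.9333, 1.0667), lambda* = (-1.7)


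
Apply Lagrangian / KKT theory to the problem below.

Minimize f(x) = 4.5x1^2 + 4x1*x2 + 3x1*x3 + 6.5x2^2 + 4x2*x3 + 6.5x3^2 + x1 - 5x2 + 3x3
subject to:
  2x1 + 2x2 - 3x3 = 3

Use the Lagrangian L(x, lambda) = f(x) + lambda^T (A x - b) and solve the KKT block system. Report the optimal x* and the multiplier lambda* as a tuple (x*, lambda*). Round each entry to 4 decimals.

Form the Lagrangian:
  L(x, lambda) = (1/2) x^T Q x + c^T x + lambda^T (A x - b)
Stationarity (grad_x L = 0): Q x + c + A^T lambda = 0.
Primal feasibility: A x = b.

This gives the KKT block system:
  [ Q   A^T ] [ x     ]   [-c ]
  [ A    0  ] [ lambda ] = [ b ]

Solving the linear system:
  x*      = (-0.071, 0.6923, -0.5858)
  lambda* = (-0.6864)
  f(x*)   = -1.6154

x* = (-0.071, 0.6923, -0.5858), lambda* = (-0.6864)


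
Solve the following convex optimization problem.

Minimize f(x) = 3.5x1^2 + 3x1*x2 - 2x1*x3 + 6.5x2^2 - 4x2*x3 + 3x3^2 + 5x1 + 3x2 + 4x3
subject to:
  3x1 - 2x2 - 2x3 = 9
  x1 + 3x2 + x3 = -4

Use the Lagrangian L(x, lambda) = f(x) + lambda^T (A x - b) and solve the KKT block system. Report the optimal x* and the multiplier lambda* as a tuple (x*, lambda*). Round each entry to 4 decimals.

Form the Lagrangian:
  L(x, lambda) = (1/2) x^T Q x + c^T x + lambda^T (A x - b)
Stationarity (grad_x L = 0): Q x + c + A^T lambda = 0.
Primal feasibility: A x = b.

This gives the KKT block system:
  [ Q   A^T ] [ x     ]   [-c ]
  [ A    0  ] [ lambda ] = [ b ]

Solving the linear system:
  x*      = (1.0581, -1.0727, -1.8401)
  lambda* = (-3.5471, -2.228)
  f(x*)   = 8.8619

x* = (1.0581, -1.0727, -1.8401), lambda* = (-3.5471, -2.228)


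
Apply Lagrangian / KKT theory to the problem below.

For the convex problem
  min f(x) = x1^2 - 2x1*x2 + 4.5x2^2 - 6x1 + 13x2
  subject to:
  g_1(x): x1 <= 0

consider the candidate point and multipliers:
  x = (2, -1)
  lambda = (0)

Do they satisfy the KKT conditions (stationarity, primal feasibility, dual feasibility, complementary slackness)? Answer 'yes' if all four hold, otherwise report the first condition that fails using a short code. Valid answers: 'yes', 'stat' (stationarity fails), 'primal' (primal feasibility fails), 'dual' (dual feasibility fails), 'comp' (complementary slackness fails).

Gradient of f: grad f(x) = Q x + c = (0, 0)
Constraint values g_i(x) = a_i^T x - b_i:
  g_1((2, -1)) = 2
Stationarity residual: grad f(x) + sum_i lambda_i a_i = (0, 0)
  -> stationarity OK
Primal feasibility (all g_i <= 0): FAILS
Dual feasibility (all lambda_i >= 0): OK
Complementary slackness (lambda_i * g_i(x) = 0 for all i): OK

Verdict: the first failing condition is primal_feasibility -> primal.

primal


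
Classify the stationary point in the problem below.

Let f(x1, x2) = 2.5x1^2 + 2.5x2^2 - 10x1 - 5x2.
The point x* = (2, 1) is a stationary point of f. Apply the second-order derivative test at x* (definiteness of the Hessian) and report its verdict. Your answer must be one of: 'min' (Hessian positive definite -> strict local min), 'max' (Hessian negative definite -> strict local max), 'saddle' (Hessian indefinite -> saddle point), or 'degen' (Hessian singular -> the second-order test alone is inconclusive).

Compute the Hessian H = grad^2 f:
  H = [[5, 0], [0, 5]]
Verify stationarity: grad f(x*) = H x* + g = (0, 0).
Eigenvalues of H: 5, 5.
Both eigenvalues > 0, so H is positive definite -> x* is a strict local min.

min


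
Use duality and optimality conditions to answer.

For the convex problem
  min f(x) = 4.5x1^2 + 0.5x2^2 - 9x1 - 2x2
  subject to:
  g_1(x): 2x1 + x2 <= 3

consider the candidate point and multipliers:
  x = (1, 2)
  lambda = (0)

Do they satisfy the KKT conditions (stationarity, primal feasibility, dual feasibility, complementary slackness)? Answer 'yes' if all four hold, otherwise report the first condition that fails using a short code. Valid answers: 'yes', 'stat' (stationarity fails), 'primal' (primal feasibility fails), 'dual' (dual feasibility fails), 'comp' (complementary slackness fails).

Gradient of f: grad f(x) = Q x + c = (0, 0)
Constraint values g_i(x) = a_i^T x - b_i:
  g_1((1, 2)) = 1
Stationarity residual: grad f(x) + sum_i lambda_i a_i = (0, 0)
  -> stationarity OK
Primal feasibility (all g_i <= 0): FAILS
Dual feasibility (all lambda_i >= 0): OK
Complementary slackness (lambda_i * g_i(x) = 0 for all i): OK

Verdict: the first failing condition is primal_feasibility -> primal.

primal


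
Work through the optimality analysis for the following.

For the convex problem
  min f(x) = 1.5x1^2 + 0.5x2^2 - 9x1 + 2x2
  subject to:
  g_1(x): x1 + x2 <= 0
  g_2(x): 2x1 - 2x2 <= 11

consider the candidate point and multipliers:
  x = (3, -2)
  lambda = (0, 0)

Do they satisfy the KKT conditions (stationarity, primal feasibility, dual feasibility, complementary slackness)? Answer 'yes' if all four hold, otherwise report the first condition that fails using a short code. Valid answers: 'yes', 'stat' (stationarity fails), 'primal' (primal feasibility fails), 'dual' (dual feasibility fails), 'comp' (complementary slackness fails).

Gradient of f: grad f(x) = Q x + c = (0, 0)
Constraint values g_i(x) = a_i^T x - b_i:
  g_1((3, -2)) = 1
  g_2((3, -2)) = -1
Stationarity residual: grad f(x) + sum_i lambda_i a_i = (0, 0)
  -> stationarity OK
Primal feasibility (all g_i <= 0): FAILS
Dual feasibility (all lambda_i >= 0): OK
Complementary slackness (lambda_i * g_i(x) = 0 for all i): OK

Verdict: the first failing condition is primal_feasibility -> primal.

primal


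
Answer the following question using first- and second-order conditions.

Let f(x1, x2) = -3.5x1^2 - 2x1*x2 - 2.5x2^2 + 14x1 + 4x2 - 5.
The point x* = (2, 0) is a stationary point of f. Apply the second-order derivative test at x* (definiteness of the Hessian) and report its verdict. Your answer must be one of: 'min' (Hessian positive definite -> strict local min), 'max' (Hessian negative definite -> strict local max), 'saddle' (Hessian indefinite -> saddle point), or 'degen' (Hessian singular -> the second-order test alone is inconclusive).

Compute the Hessian H = grad^2 f:
  H = [[-7, -2], [-2, -5]]
Verify stationarity: grad f(x*) = H x* + g = (0, 0).
Eigenvalues of H: -8.2361, -3.7639.
Both eigenvalues < 0, so H is negative definite -> x* is a strict local max.

max


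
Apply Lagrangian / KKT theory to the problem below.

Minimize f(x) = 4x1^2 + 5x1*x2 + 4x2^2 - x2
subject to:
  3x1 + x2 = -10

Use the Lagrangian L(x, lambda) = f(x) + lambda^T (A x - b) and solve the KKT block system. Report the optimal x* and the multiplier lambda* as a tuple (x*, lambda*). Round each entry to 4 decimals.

Form the Lagrangian:
  L(x, lambda) = (1/2) x^T Q x + c^T x + lambda^T (A x - b)
Stationarity (grad_x L = 0): Q x + c + A^T lambda = 0.
Primal feasibility: A x = b.

This gives the KKT block system:
  [ Q   A^T ] [ x     ]   [-c ]
  [ A    0  ] [ lambda ] = [ b ]

Solving the linear system:
  x*      = (-3.86, 1.58)
  lambda* = (7.66)
  f(x*)   = 37.51

x* = (-3.86, 1.58), lambda* = (7.66)


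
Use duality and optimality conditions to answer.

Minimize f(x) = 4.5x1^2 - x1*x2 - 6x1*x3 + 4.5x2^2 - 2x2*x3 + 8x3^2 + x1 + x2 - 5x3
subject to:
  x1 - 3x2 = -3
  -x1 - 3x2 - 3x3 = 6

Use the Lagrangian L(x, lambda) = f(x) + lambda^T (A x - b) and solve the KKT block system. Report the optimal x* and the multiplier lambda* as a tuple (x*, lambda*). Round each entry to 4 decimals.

Form the Lagrangian:
  L(x, lambda) = (1/2) x^T Q x + c^T x + lambda^T (A x - b)
Stationarity (grad_x L = 0): Q x + c + A^T lambda = 0.
Primal feasibility: A x = b.

This gives the KKT block system:
  [ Q   A^T ] [ x     ]   [-c ]
  [ A    0  ] [ lambda ] = [ b ]

Solving the linear system:
  x*      = (-2.3684, 0.2105, -1.4211)
  lambda* = (7.3509, -4.6491)
  f(x*)   = 27.4474

x* = (-2.3684, 0.2105, -1.4211), lambda* = (7.3509, -4.6491)
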